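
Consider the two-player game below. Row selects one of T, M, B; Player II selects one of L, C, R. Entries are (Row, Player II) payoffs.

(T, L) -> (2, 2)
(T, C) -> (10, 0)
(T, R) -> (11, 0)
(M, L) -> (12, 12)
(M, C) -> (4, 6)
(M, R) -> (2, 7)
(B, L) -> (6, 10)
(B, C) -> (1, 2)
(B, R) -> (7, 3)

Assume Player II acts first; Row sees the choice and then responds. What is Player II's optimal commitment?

Backward induction with Player II moving first.
- L: BR = M, leader payoff 12.
- C: BR = T, leader payoff 0.
- R: BR = T, leader payoff 0.
Maximizing over 12, 0, 0, Player II chooses L. Subgame-perfect outcome: (M, L) with payoffs (12, 12).

L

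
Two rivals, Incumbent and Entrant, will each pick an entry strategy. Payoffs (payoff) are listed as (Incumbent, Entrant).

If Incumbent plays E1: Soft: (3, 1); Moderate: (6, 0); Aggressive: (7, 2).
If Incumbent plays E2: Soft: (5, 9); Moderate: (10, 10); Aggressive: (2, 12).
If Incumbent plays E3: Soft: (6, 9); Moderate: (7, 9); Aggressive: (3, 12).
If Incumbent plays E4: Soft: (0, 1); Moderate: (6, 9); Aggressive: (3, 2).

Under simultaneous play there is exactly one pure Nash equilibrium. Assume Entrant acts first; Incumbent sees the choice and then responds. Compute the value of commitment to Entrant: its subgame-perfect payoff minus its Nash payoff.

Backward induction with Entrant moving first.
- Soft: BR = E3, leader payoff 9.
- Moderate: BR = E2, leader payoff 10.
- Aggressive: BR = E1, leader payoff 2.
Entrant's induced payoffs are 9, 10, 2, so Entrant commits to Moderate. Subgame-perfect outcome: (E2, Moderate) with payoffs (10, 10).
For the simultaneous game, intersect best replies.
Incumbent's best replies: Soft→E3; Moderate→E2; Aggressive→E1.
Entrant's best replies: E1→Aggressive; E2→Aggressive; E3→Aggressive; E4→Moderate.
The unique mutual best reply is (E1, Aggressive), giving (7, 2).
Entrant's commitment gain: 10 − 2 = 8.

8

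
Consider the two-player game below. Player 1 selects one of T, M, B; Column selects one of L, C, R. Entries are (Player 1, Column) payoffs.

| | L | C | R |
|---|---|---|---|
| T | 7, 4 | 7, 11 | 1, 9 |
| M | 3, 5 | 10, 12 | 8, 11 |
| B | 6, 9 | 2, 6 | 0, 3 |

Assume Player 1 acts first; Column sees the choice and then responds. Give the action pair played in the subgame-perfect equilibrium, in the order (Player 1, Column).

(M, C)

Solve by backward induction (Player 1 leads).
- T: BR = C, leader payoff 7.
- M: BR = C, leader payoff 10.
- B: BR = L, leader payoff 6.
Maximizing over 7, 10, 6, Player 1 chooses M. Subgame-perfect outcome: (M, C) with payoffs (10, 12).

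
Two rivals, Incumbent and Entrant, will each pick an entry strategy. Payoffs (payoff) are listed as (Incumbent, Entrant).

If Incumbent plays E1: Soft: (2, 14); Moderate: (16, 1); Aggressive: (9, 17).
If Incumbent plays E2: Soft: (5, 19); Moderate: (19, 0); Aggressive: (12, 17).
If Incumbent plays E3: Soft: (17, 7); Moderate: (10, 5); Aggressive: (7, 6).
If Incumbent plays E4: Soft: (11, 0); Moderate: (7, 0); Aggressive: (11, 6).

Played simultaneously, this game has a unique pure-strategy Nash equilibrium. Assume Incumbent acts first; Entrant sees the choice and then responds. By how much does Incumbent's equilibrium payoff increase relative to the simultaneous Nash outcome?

Entrant best-responds to each possible Incumbent move:
- E1: Entrant compares 14, 1, 17 and picks Aggressive; Incumbent would get 9.
- E2: Entrant compares 19, 0, 17 and picks Soft; Incumbent would get 5.
- E3: Entrant compares 7, 5, 6 and picks Soft; Incumbent would get 17.
- E4: Entrant compares 0, 0, 6 and picks Aggressive; Incumbent would get 11.
Maximizing over 9, 5, 17, 11, Incumbent chooses E3. Subgame-perfect outcome: (E3, Soft) with payoffs (17, 7).
Now find the simultaneous Nash equilibrium.
Incumbent's best replies: Soft→E3; Moderate→E2; Aggressive→E2.
Entrant's best replies: E1→Aggressive; E2→Soft; E3→Soft; E4→Aggressive.
The unique mutual best reply is (E3, Soft), giving (17, 7).
Incumbent's commitment gain: 17 − 17 = 0.

0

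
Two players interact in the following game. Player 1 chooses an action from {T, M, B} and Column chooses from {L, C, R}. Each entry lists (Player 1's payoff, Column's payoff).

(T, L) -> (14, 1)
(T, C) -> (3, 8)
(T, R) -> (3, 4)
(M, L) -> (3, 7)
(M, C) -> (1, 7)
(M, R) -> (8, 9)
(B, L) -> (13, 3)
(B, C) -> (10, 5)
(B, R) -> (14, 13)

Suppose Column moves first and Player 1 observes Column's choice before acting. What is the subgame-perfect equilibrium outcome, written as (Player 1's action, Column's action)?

Backward induction with Column moving first.
- L: BR = T, leader payoff 1.
- C: BR = B, leader payoff 5.
- R: BR = B, leader payoff 13.
Maximizing over 1, 5, 13, Column chooses R. Subgame-perfect outcome: (B, R) with payoffs (14, 13).

(B, R)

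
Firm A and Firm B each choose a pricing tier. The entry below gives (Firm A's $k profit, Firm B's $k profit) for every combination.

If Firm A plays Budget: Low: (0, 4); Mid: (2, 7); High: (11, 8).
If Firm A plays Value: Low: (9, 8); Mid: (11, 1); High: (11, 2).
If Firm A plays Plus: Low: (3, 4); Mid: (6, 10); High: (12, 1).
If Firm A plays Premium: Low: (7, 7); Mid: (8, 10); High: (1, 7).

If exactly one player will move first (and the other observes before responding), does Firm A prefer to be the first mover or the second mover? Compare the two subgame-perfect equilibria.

If Firm A leads: Firm B's best replies are Budget→High, Value→Low, Plus→Mid, Premium→Mid; Firm A's induced payoffs 11, 9, 6, 8; outcome (Budget, High), payoffs (11, 8).
If Firm B leads: Firm A's best replies are Low→Value, Mid→Value, High→Plus; Firm B's induced payoffs 8, 1, 1; outcome (Value, Low), payoffs (9, 8).
Firm A gets 11 moving first and 9 moving second, so Firm A prefers to move first.

first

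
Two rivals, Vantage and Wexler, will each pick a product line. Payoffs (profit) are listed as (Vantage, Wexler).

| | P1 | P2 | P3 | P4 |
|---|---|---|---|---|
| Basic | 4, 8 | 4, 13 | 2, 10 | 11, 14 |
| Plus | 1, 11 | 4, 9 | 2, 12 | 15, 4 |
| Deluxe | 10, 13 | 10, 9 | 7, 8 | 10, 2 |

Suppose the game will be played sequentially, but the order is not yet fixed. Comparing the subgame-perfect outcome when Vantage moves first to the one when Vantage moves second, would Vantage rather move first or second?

first

If Vantage leads: Wexler's best replies are Basic→P4, Plus→P3, Deluxe→P1; Vantage's induced payoffs 11, 2, 10; outcome (Basic, P4), payoffs (11, 14).
If Wexler leads: Vantage's best replies are P1→Deluxe, P2→Deluxe, P3→Deluxe, P4→Plus; Wexler's induced payoffs 13, 9, 8, 4; outcome (Deluxe, P1), payoffs (10, 13).
Vantage gets 11 moving first and 10 moving second, so Vantage prefers to move first.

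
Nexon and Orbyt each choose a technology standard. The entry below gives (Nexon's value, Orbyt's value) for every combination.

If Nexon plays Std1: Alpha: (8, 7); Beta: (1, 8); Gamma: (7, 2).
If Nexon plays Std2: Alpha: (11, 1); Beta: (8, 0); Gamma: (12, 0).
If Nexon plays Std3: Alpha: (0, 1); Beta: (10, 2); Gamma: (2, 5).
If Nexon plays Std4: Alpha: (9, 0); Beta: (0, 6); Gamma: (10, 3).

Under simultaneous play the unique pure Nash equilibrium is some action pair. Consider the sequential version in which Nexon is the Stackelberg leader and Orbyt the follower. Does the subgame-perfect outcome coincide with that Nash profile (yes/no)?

Work backward from Orbyt's decision.
- Std1: BR = Beta, leader payoff 1.
- Std2: BR = Alpha, leader payoff 11.
- Std3: BR = Gamma, leader payoff 2.
- Std4: BR = Beta, leader payoff 0.
Nexon's induced payoffs are 1, 11, 2, 0, so Nexon commits to Std2. Subgame-perfect outcome: (Std2, Alpha) with payoffs (11, 1).
Under simultaneous play:
Nexon's best replies: Alpha→Std2; Beta→Std3; Gamma→Std2.
Orbyt's best replies: Std1→Beta; Std2→Alpha; Std3→Gamma; Std4→Beta.
Only (Std2, Alpha) has each player best-responding; Nash payoffs (11, 1).
Sequential outcome (Std2, Alpha) coincides with the Nash profile (Std2, Alpha).

yes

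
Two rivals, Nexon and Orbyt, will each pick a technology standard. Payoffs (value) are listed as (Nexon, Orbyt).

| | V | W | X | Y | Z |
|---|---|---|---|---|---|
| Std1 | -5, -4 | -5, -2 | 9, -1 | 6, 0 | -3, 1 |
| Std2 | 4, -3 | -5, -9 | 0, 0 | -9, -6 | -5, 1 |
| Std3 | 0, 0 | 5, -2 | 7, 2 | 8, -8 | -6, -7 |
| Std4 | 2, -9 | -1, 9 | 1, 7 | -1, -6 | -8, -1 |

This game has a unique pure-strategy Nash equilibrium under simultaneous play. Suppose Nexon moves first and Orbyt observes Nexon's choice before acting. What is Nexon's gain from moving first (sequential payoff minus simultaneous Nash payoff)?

10

Backward induction with Nexon moving first.
- Std1: BR = Z, leader payoff -3.
- Std2: BR = Z, leader payoff -5.
- Std3: BR = X, leader payoff 7.
- Std4: BR = W, leader payoff -1.
Among -3, -5, 7, -1, the best is 7 at Std3. Subgame-perfect outcome: (Std3, X) with payoffs (7, 2).
Now find the simultaneous Nash equilibrium.
Nexon's best replies: V→Std2; W→Std3; X→Std1; Y→Std3; Z→Std1.
Orbyt's best replies: Std1→Z; Std2→Z; Std3→X; Std4→W.
The unique mutual best reply is (Std1, Z), giving (-3, 1).
Nexon's commitment gain: 7 − -3 = 10.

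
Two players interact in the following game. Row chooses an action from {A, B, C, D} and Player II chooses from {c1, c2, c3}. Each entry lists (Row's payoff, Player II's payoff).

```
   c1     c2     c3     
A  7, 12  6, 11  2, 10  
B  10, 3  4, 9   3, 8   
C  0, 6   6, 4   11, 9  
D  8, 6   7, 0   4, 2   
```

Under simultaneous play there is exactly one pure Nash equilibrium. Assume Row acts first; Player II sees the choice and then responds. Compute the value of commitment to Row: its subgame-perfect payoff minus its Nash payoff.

Work backward from Player II's decision.
- A → Player II plays c1 (best of 12, 11, 10); Row gets 7.
- B → Player II plays c2 (best of 3, 9, 8); Row gets 4.
- C → Player II plays c3 (best of 6, 4, 9); Row gets 11.
- D → Player II plays c1 (best of 6, 0, 2); Row gets 8.
Among 7, 4, 11, 8, the best is 11 at C. Subgame-perfect outcome: (C, c3) with payoffs (11, 9).
Under simultaneous play:
Row's best replies: c1→B; c2→D; c3→C.
Player II's best replies: A→c1; B→c2; C→c3; D→c1.
The unique mutual best reply is (C, c3), giving (11, 9).
Row's commitment gain: 11 − 11 = 0.

0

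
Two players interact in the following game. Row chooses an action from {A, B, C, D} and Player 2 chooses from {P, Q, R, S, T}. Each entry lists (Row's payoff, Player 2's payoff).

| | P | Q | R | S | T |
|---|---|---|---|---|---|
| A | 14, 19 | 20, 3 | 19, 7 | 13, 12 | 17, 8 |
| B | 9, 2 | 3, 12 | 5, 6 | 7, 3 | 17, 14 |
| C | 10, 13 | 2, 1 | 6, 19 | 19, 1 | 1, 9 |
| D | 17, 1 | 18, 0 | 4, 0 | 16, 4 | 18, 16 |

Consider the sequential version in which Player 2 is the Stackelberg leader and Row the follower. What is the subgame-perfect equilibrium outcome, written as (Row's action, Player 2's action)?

(D, T)

Backward induction with Player 2 moving first.
- P: BR = D, leader payoff 1.
- Q: BR = A, leader payoff 3.
- R: BR = A, leader payoff 7.
- S: BR = C, leader payoff 1.
- T: BR = D, leader payoff 16.
Among 1, 3, 7, 1, 16, the best is 16 at T. Subgame-perfect outcome: (D, T) with payoffs (18, 16).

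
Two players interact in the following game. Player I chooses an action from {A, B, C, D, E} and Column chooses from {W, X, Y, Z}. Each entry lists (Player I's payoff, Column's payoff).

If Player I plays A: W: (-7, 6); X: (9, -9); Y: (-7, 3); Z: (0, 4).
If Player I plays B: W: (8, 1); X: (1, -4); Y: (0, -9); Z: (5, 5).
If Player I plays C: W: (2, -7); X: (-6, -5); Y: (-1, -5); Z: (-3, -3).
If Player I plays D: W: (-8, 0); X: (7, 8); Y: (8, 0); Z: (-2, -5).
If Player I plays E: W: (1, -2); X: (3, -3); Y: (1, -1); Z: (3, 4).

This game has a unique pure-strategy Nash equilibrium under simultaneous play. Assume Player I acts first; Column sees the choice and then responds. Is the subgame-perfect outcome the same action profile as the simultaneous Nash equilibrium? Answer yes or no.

no

Backward induction with Player I moving first.
- A: BR = W, leader payoff -7.
- B: BR = Z, leader payoff 5.
- C: BR = Z, leader payoff -3.
- D: BR = X, leader payoff 7.
- E: BR = Z, leader payoff 3.
Maximizing over -7, 5, -3, 7, 3, Player I chooses D. Subgame-perfect outcome: (D, X) with payoffs (7, 8).
For the simultaneous game, intersect best replies.
Player I's best replies: W→B; X→A; Y→D; Z→B.
Column's best replies: A→W; B→Z; C→Z; D→X; E→Z.
The unique mutual best reply is (B, Z), giving (5, 5).
Sequential outcome (D, X) differs from the Nash profile (B, Z).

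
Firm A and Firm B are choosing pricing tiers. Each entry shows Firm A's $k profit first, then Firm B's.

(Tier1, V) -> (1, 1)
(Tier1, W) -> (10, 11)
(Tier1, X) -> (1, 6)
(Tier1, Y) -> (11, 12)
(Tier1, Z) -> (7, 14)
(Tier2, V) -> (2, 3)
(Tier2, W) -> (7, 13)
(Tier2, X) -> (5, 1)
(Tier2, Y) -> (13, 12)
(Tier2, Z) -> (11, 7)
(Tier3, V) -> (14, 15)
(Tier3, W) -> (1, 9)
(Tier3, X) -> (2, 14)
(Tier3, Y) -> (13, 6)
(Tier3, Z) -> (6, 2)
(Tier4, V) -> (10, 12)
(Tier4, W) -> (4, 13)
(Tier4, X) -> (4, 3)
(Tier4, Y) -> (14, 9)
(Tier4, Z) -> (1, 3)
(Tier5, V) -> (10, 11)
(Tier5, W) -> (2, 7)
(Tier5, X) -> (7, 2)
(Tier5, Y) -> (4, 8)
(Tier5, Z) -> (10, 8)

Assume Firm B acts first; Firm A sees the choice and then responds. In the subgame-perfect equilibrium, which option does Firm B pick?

V

Backward induction with Firm B moving first.
- V → Firm A plays Tier3 (best of 1, 2, 14, 10, 10); Firm B gets 15.
- W → Firm A plays Tier1 (best of 10, 7, 1, 4, 2); Firm B gets 11.
- X → Firm A plays Tier5 (best of 1, 5, 2, 4, 7); Firm B gets 2.
- Y → Firm A plays Tier4 (best of 11, 13, 13, 14, 4); Firm B gets 9.
- Z → Firm A plays Tier2 (best of 7, 11, 6, 1, 10); Firm B gets 7.
Among 15, 11, 2, 9, 7, the best is 15 at V. Subgame-perfect outcome: (Tier3, V) with payoffs (14, 15).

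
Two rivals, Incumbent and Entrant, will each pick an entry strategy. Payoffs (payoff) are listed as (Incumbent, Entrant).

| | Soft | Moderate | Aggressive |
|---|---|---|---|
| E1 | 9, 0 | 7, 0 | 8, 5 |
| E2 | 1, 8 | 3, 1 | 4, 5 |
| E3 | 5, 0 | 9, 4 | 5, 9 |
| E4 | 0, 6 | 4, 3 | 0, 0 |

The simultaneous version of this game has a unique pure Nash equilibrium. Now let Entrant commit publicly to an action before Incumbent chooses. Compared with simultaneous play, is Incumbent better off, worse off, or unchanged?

unchanged

Work backward from Incumbent's decision.
- Soft: Incumbent compares 9, 1, 5, 0 and picks E1; Entrant would get 0.
- Moderate: Incumbent compares 7, 3, 9, 4 and picks E3; Entrant would get 4.
- Aggressive: Incumbent compares 8, 4, 5, 0 and picks E1; Entrant would get 5.
Among 0, 4, 5, the best is 5 at Aggressive. Subgame-perfect outcome: (E1, Aggressive) with payoffs (8, 5).
Now find the simultaneous Nash equilibrium.
Incumbent's best replies: Soft→E1; Moderate→E3; Aggressive→E1.
Entrant's best replies: E1→Aggressive; E2→Soft; E3→Aggressive; E4→Soft.
Only (E1, Aggressive) has each player best-responding; Nash payoffs (8, 5).
Incumbent earns 8 sequentially versus 8 at the Nash outcome: unchanged.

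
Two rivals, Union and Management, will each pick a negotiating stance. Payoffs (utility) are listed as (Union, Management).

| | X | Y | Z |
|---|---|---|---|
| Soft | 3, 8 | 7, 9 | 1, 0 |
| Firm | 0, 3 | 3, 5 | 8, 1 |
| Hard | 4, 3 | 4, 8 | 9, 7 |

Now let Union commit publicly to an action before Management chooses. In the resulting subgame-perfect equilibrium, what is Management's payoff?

Backward induction with Union moving first.
- Soft: Management compares 8, 9, 0 and picks Y; Union would get 7.
- Firm: Management compares 3, 5, 1 and picks Y; Union would get 3.
- Hard: Management compares 3, 8, 7 and picks Y; Union would get 4.
Union's induced payoffs are 7, 3, 4, so Union commits to Soft. Subgame-perfect outcome: (Soft, Y) with payoffs (7, 9).

9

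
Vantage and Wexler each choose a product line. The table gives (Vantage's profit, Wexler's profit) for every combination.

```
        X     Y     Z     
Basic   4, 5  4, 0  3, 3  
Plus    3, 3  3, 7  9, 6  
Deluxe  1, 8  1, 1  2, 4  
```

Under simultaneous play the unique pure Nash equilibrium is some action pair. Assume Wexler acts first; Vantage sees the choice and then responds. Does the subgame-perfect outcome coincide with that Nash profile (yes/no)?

Solve by backward induction (Wexler leads).
- X: BR = Basic, leader payoff 5.
- Y: BR = Basic, leader payoff 0.
- Z: BR = Plus, leader payoff 6.
Maximizing over 5, 0, 6, Wexler chooses Z. Subgame-perfect outcome: (Plus, Z) with payoffs (9, 6).
For the simultaneous game, intersect best replies.
Vantage's best replies: X→Basic; Y→Basic; Z→Plus.
Wexler's best replies: Basic→X; Plus→Y; Deluxe→X.
The unique mutual best reply is (Basic, X), giving (4, 5).
Sequential outcome (Plus, Z) differs from the Nash profile (Basic, X).

no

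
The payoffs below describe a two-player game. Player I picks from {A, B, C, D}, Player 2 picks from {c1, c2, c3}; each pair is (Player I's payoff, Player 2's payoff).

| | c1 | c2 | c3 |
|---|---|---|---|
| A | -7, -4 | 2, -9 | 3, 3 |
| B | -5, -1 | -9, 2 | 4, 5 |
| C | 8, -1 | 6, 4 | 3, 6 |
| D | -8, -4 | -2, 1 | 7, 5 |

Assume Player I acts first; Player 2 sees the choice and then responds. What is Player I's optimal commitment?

Player 2 best-responds to each possible Player I move:
- A: Player 2 compares -4, -9, 3 and picks c3; Player I would get 3.
- B: Player 2 compares -1, 2, 5 and picks c3; Player I would get 4.
- C: Player 2 compares -1, 4, 6 and picks c3; Player I would get 3.
- D: Player 2 compares -4, 1, 5 and picks c3; Player I would get 7.
Maximizing over 3, 4, 3, 7, Player I chooses D. Subgame-perfect outcome: (D, c3) with payoffs (7, 5).

D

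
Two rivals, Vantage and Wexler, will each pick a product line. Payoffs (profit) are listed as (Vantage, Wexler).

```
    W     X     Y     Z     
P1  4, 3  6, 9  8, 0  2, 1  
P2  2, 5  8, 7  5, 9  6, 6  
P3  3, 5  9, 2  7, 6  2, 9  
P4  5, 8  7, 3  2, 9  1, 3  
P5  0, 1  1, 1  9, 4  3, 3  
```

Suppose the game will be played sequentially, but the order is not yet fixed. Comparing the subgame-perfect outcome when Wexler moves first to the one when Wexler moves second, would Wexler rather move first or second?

If Vantage leads: Wexler's best replies are P1→X, P2→Y, P3→Z, P4→Y, P5→Y; Vantage's induced payoffs 6, 5, 2, 2, 9; outcome (P5, Y), payoffs (9, 4).
If Wexler leads: Vantage's best replies are W→P4, X→P3, Y→P5, Z→P2; Wexler's induced payoffs 8, 2, 4, 6; outcome (P4, W), payoffs (5, 8).
Wexler gets 8 moving first and 4 moving second, so Wexler prefers to move first.

first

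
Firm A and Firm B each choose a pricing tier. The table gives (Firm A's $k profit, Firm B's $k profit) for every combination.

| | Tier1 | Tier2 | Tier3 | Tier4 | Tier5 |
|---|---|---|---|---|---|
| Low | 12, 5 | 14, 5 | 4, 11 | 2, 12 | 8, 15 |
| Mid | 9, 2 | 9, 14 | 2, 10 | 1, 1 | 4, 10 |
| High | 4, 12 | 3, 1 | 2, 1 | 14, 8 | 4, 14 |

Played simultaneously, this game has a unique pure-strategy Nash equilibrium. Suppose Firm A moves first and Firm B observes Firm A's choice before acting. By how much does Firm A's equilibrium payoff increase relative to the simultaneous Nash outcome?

Work backward from Firm B's decision.
- Low: BR = Tier5, leader payoff 8.
- Mid: BR = Tier2, leader payoff 9.
- High: BR = Tier5, leader payoff 4.
Maximizing over 8, 9, 4, Firm A chooses Mid. Subgame-perfect outcome: (Mid, Tier2) with payoffs (9, 14).
For the simultaneous game, intersect best replies.
Firm A's best replies: Tier1→Low; Tier2→Low; Tier3→Low; Tier4→High; Tier5→Low.
Firm B's best replies: Low→Tier5; Mid→Tier2; High→Tier5.
Only (Low, Tier5) has each player best-responding; Nash payoffs (8, 15).
Firm A's commitment gain: 9 − 8 = 1.

1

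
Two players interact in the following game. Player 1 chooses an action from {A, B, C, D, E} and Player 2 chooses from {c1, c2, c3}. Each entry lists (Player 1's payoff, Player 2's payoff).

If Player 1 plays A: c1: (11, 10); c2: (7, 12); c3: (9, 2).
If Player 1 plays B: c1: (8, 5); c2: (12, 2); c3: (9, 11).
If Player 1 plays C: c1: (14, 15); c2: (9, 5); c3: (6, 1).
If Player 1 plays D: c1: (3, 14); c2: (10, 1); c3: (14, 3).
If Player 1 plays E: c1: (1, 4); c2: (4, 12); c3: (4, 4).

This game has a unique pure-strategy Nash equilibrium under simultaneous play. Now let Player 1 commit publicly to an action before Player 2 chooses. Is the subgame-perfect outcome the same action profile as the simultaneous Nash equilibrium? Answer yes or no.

Backward induction with Player 1 moving first.
- A: Player 2 compares 10, 12, 2 and picks c2; Player 1 would get 7.
- B: Player 2 compares 5, 2, 11 and picks c3; Player 1 would get 9.
- C: Player 2 compares 15, 5, 1 and picks c1; Player 1 would get 14.
- D: Player 2 compares 14, 1, 3 and picks c1; Player 1 would get 3.
- E: Player 2 compares 4, 12, 4 and picks c2; Player 1 would get 4.
Player 1's induced payoffs are 7, 9, 14, 3, 4, so Player 1 commits to C. Subgame-perfect outcome: (C, c1) with payoffs (14, 15).
Now find the simultaneous Nash equilibrium.
Player 1's best replies: c1→C; c2→B; c3→D.
Player 2's best replies: A→c2; B→c3; C→c1; D→c1; E→c2.
The unique mutual best reply is (C, c1), giving (14, 15).
Sequential outcome (C, c1) coincides with the Nash profile (C, c1).

yes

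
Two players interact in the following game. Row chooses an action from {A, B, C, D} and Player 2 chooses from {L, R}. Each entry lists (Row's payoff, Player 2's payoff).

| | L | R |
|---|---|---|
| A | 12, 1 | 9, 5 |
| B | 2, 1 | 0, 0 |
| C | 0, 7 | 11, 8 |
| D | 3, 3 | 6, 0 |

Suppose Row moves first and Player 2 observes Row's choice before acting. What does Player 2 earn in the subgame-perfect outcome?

Work backward from Player 2's decision.
- A: Player 2 compares 1, 5 and picks R; Row would get 9.
- B: Player 2 compares 1, 0 and picks L; Row would get 2.
- C: Player 2 compares 7, 8 and picks R; Row would get 11.
- D: Player 2 compares 3, 0 and picks L; Row would get 3.
Row's induced payoffs are 9, 2, 11, 3, so Row commits to C. Subgame-perfect outcome: (C, R) with payoffs (11, 8).

8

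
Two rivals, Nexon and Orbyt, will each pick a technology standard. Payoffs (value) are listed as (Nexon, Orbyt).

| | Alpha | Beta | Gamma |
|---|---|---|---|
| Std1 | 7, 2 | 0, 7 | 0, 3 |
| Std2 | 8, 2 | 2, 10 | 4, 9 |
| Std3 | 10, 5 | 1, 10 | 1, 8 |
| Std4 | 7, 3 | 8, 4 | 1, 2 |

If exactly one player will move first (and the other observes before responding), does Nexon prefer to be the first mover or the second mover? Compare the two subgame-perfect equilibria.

If Nexon leads: Orbyt's best replies are Std1→Beta, Std2→Beta, Std3→Beta, Std4→Beta; Nexon's induced payoffs 0, 2, 1, 8; outcome (Std4, Beta), payoffs (8, 4).
If Orbyt leads: Nexon's best replies are Alpha→Std3, Beta→Std4, Gamma→Std2; Orbyt's induced payoffs 5, 4, 9; outcome (Std2, Gamma), payoffs (4, 9).
Nexon gets 8 moving first and 4 moving second, so Nexon prefers to move first.

first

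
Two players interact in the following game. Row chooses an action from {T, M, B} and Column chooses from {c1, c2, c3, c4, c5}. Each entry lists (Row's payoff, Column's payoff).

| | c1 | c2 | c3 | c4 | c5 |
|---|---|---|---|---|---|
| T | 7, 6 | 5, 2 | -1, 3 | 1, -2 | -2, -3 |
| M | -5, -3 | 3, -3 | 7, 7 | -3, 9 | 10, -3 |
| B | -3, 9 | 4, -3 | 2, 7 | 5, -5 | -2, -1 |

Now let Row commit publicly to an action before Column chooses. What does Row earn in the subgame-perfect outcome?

Column best-responds to each possible Row move:
- T: BR = c1, leader payoff 7.
- M: BR = c4, leader payoff -3.
- B: BR = c1, leader payoff -3.
Among 7, -3, -3, the best is 7 at T. Subgame-perfect outcome: (T, c1) with payoffs (7, 6).

7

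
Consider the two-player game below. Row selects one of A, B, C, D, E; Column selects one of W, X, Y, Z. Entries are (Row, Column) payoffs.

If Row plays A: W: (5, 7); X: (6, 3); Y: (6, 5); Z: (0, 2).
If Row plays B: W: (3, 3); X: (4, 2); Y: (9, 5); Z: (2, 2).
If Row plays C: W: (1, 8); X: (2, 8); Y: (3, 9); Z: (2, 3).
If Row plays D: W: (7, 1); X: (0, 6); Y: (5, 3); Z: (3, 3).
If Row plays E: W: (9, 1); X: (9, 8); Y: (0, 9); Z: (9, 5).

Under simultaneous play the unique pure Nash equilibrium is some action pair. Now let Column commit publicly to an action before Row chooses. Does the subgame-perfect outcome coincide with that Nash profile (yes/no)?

Solve by backward induction (Column leads).
- W: Row compares 5, 3, 1, 7, 9 and picks E; Column would get 1.
- X: Row compares 6, 4, 2, 0, 9 and picks E; Column would get 8.
- Y: Row compares 6, 9, 3, 5, 0 and picks B; Column would get 5.
- Z: Row compares 0, 2, 2, 3, 9 and picks E; Column would get 5.
Among 1, 8, 5, 5, the best is 8 at X. Subgame-perfect outcome: (E, X) with payoffs (9, 8).
Under simultaneous play:
Row's best replies: W→E; X→E; Y→B; Z→E.
Column's best replies: A→W; B→Y; C→Y; D→X; E→Y.
The unique mutual best reply is (B, Y), giving (9, 5).
Sequential outcome (E, X) differs from the Nash profile (B, Y).

no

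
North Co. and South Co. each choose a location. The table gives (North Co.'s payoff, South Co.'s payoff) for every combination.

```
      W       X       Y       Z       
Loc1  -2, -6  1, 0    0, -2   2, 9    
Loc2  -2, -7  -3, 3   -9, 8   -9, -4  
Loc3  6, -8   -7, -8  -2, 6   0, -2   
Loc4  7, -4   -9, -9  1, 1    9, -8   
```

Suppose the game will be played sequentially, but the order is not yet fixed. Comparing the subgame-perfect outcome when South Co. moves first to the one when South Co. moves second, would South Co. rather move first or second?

If North Co. leads: South Co.'s best replies are Loc1→Z, Loc2→Y, Loc3→Y, Loc4→Y; North Co.'s induced payoffs 2, -9, -2, 1; outcome (Loc1, Z), payoffs (2, 9).
If South Co. leads: North Co.'s best replies are W→Loc4, X→Loc1, Y→Loc4, Z→Loc4; South Co.'s induced payoffs -4, 0, 1, -8; outcome (Loc4, Y), payoffs (1, 1).
South Co. gets 1 moving first and 9 moving second, so South Co. prefers to move second.

second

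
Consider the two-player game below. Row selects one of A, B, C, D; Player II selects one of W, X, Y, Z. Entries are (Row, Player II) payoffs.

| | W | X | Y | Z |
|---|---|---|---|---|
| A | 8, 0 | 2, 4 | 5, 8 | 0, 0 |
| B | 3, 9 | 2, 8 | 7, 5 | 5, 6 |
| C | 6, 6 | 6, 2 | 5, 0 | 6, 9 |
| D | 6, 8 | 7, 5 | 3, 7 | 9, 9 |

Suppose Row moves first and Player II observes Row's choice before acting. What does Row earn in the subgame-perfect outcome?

Backward induction with Row moving first.
- A: Player II compares 0, 4, 8, 0 and picks Y; Row would get 5.
- B: Player II compares 9, 8, 5, 6 and picks W; Row would get 3.
- C: Player II compares 6, 2, 0, 9 and picks Z; Row would get 6.
- D: Player II compares 8, 5, 7, 9 and picks Z; Row would get 9.
Row's induced payoffs are 5, 3, 6, 9, so Row commits to D. Subgame-perfect outcome: (D, Z) with payoffs (9, 9).

9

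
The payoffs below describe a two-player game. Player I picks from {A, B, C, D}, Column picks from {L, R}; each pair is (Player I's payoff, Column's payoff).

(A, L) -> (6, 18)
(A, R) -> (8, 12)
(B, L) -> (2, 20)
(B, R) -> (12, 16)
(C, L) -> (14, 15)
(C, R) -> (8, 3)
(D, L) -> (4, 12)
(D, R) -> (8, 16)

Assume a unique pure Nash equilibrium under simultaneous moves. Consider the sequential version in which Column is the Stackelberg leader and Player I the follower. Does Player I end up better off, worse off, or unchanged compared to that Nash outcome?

Backward induction with Column moving first.
- L: Player I compares 6, 2, 14, 4 and picks C; Column would get 15.
- R: Player I compares 8, 12, 8, 8 and picks B; Column would get 16.
Among 15, 16, the best is 16 at R. Subgame-perfect outcome: (B, R) with payoffs (12, 16).
Under simultaneous play:
Player I's best replies: L→C; R→B.
Column's best replies: A→L; B→L; C→L; D→R.
Only (C, L) has each player best-responding; Nash payoffs (14, 15).
Player I earns 12 sequentially versus 14 at the Nash outcome: worse off.

worse off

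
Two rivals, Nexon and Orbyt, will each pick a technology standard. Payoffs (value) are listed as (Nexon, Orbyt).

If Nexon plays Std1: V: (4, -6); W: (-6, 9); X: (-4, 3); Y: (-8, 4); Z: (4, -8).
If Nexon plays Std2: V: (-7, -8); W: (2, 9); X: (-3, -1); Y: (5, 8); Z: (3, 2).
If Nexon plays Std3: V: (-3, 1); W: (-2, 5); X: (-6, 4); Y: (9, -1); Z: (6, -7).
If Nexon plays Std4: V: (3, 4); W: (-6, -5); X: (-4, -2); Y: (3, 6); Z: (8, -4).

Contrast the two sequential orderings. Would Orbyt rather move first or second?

If Nexon leads: Orbyt's best replies are Std1→W, Std2→W, Std3→W, Std4→Y; Nexon's induced payoffs -6, 2, -2, 3; outcome (Std4, Y), payoffs (3, 6).
If Orbyt leads: Nexon's best replies are V→Std1, W→Std2, X→Std2, Y→Std3, Z→Std4; Orbyt's induced payoffs -6, 9, -1, -1, -4; outcome (Std2, W), payoffs (2, 9).
Orbyt gets 9 moving first and 6 moving second, so Orbyt prefers to move first.

first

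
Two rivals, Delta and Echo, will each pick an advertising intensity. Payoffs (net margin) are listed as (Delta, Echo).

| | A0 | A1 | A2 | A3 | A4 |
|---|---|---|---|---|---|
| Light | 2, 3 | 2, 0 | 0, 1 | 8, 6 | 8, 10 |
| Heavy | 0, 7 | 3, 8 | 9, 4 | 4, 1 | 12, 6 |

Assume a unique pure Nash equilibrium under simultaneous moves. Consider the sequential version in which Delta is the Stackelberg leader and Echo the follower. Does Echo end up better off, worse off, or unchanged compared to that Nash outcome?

Solve by backward induction (Delta leads).
- Light: BR = A4, leader payoff 8.
- Heavy: BR = A1, leader payoff 3.
Delta's induced payoffs are 8, 3, so Delta commits to Light. Subgame-perfect outcome: (Light, A4) with payoffs (8, 10).
Under simultaneous play:
Delta's best replies: A0→Light; A1→Heavy; A2→Heavy; A3→Light; A4→Heavy.
Echo's best replies: Light→A4; Heavy→A1.
The unique mutual best reply is (Heavy, A1), giving (3, 8).
Echo earns 10 sequentially versus 8 at the Nash outcome: better off.

better off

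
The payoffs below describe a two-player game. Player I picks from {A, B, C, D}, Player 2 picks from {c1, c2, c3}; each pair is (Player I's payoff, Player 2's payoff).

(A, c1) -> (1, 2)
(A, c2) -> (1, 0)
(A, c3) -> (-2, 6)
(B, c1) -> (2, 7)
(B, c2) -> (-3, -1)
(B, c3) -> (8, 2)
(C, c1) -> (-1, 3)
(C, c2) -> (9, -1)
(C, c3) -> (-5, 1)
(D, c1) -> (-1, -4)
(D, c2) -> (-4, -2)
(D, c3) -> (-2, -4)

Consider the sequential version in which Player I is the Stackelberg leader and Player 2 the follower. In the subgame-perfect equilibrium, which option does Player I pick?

Backward induction with Player I moving first.
- A → Player 2 plays c3 (best of 2, 0, 6); Player I gets -2.
- B → Player 2 plays c1 (best of 7, -1, 2); Player I gets 2.
- C → Player 2 plays c1 (best of 3, -1, 1); Player I gets -1.
- D → Player 2 plays c2 (best of -4, -2, -4); Player I gets -4.
Maximizing over -2, 2, -1, -4, Player I chooses B. Subgame-perfect outcome: (B, c1) with payoffs (2, 7).

B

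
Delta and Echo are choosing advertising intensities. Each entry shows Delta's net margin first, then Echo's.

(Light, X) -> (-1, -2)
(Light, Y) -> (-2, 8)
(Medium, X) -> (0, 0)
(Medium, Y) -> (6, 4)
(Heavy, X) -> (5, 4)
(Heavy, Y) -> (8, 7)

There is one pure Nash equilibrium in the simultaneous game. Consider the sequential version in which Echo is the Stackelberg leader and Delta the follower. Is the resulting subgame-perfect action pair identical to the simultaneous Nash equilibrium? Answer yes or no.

yes

Solve by backward induction (Echo leads).
- X: Delta compares -1, 0, 5 and picks Heavy; Echo would get 4.
- Y: Delta compares -2, 6, 8 and picks Heavy; Echo would get 7.
Echo's induced payoffs are 4, 7, so Echo commits to Y. Subgame-perfect outcome: (Heavy, Y) with payoffs (8, 7).
Now find the simultaneous Nash equilibrium.
Delta's best replies: X→Heavy; Y→Heavy.
Echo's best replies: Light→Y; Medium→Y; Heavy→Y.
Only (Heavy, Y) has each player best-responding; Nash payoffs (8, 7).
Sequential outcome (Heavy, Y) coincides with the Nash profile (Heavy, Y).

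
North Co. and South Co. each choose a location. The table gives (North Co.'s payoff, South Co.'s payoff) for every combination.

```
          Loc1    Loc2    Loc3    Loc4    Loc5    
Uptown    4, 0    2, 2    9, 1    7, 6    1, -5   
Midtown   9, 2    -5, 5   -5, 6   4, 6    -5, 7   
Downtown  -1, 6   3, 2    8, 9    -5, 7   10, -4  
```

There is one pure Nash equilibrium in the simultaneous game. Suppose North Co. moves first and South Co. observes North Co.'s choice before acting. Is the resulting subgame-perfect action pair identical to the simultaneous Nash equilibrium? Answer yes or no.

Work backward from South Co.'s decision.
- Uptown: BR = Loc4, leader payoff 7.
- Midtown: BR = Loc5, leader payoff -5.
- Downtown: BR = Loc3, leader payoff 8.
Among 7, -5, 8, the best is 8 at Downtown. Subgame-perfect outcome: (Downtown, Loc3) with payoffs (8, 9).
Now find the simultaneous Nash equilibrium.
North Co.'s best replies: Loc1→Midtown; Loc2→Downtown; Loc3→Uptown; Loc4→Uptown; Loc5→Downtown.
South Co.'s best replies: Uptown→Loc4; Midtown→Loc5; Downtown→Loc3.
The unique mutual best reply is (Uptown, Loc4), giving (7, 6).
Sequential outcome (Downtown, Loc3) differs from the Nash profile (Uptown, Loc4).

no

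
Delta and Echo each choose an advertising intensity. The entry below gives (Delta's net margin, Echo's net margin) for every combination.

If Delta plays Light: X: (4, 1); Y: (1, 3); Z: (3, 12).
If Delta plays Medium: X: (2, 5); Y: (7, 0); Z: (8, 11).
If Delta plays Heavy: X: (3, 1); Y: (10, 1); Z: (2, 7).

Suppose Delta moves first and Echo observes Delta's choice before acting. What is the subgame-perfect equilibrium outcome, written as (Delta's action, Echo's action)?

Echo best-responds to each possible Delta move:
- Light: Echo compares 1, 3, 12 and picks Z; Delta would get 3.
- Medium: Echo compares 5, 0, 11 and picks Z; Delta would get 8.
- Heavy: Echo compares 1, 1, 7 and picks Z; Delta would get 2.
Maximizing over 3, 8, 2, Delta chooses Medium. Subgame-perfect outcome: (Medium, Z) with payoffs (8, 11).

(Medium, Z)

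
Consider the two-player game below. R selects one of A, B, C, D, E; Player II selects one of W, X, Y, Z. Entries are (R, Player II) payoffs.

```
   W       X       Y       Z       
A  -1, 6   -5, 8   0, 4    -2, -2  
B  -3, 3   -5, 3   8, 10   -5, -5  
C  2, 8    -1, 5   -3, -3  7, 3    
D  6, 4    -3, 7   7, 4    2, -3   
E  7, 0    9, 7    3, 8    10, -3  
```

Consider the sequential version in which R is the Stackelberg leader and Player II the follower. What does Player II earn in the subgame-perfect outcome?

Backward induction with R moving first.
- A → Player II plays X (best of 6, 8, 4, -2); R gets -5.
- B → Player II plays Y (best of 3, 3, 10, -5); R gets 8.
- C → Player II plays W (best of 8, 5, -3, 3); R gets 2.
- D → Player II plays X (best of 4, 7, 4, -3); R gets -3.
- E → Player II plays Y (best of 0, 7, 8, -3); R gets 3.
Among -5, 8, 2, -3, 3, the best is 8 at B. Subgame-perfect outcome: (B, Y) with payoffs (8, 10).

10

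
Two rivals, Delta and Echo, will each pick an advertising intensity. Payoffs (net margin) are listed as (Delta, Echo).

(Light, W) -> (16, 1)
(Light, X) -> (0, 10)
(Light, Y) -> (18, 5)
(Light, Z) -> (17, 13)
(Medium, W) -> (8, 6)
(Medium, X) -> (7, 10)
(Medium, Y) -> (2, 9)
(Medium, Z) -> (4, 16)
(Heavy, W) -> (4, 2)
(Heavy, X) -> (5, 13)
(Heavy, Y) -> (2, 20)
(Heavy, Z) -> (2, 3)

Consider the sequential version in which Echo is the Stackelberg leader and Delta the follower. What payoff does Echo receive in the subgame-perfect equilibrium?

13

Work backward from Delta's decision.
- W: Delta compares 16, 8, 4 and picks Light; Echo would get 1.
- X: Delta compares 0, 7, 5 and picks Medium; Echo would get 10.
- Y: Delta compares 18, 2, 2 and picks Light; Echo would get 5.
- Z: Delta compares 17, 4, 2 and picks Light; Echo would get 13.
Maximizing over 1, 10, 5, 13, Echo chooses Z. Subgame-perfect outcome: (Light, Z) with payoffs (17, 13).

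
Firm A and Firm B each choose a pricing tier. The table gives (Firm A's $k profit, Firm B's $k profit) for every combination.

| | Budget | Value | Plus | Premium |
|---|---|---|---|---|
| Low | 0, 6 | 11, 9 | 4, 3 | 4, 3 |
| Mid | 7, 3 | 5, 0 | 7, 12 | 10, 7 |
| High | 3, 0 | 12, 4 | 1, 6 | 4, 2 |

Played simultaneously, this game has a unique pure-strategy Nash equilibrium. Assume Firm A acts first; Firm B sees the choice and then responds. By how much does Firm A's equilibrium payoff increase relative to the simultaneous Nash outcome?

Solve by backward induction (Firm A leads).
- Low: Firm B compares 6, 9, 3, 3 and picks Value; Firm A would get 11.
- Mid: Firm B compares 3, 0, 12, 7 and picks Plus; Firm A would get 7.
- High: Firm B compares 0, 4, 6, 2 and picks Plus; Firm A would get 1.
Maximizing over 11, 7, 1, Firm A chooses Low. Subgame-perfect outcome: (Low, Value) with payoffs (11, 9).
For the simultaneous game, intersect best replies.
Firm A's best replies: Budget→Mid; Value→High; Plus→Mid; Premium→Mid.
Firm B's best replies: Low→Value; Mid→Plus; High→Plus.
The unique mutual best reply is (Mid, Plus), giving (7, 12).
Firm A's commitment gain: 11 − 7 = 4.

4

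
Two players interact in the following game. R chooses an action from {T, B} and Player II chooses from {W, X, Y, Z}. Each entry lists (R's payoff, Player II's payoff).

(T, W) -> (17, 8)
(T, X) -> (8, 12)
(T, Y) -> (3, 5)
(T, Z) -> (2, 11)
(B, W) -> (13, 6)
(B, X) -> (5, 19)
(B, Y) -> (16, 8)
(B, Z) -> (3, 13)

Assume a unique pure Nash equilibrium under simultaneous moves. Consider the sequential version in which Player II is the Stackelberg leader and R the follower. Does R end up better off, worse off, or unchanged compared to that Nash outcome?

worse off

Work backward from R's decision.
- W → R plays T (best of 17, 13); Player II gets 8.
- X → R plays T (best of 8, 5); Player II gets 12.
- Y → R plays B (best of 3, 16); Player II gets 8.
- Z → R plays B (best of 2, 3); Player II gets 13.
Among 8, 12, 8, 13, the best is 13 at Z. Subgame-perfect outcome: (B, Z) with payoffs (3, 13).
For the simultaneous game, intersect best replies.
R's best replies: W→T; X→T; Y→B; Z→B.
Player II's best replies: T→X; B→X.
The unique mutual best reply is (T, X), giving (8, 12).
R earns 3 sequentially versus 8 at the Nash outcome: worse off.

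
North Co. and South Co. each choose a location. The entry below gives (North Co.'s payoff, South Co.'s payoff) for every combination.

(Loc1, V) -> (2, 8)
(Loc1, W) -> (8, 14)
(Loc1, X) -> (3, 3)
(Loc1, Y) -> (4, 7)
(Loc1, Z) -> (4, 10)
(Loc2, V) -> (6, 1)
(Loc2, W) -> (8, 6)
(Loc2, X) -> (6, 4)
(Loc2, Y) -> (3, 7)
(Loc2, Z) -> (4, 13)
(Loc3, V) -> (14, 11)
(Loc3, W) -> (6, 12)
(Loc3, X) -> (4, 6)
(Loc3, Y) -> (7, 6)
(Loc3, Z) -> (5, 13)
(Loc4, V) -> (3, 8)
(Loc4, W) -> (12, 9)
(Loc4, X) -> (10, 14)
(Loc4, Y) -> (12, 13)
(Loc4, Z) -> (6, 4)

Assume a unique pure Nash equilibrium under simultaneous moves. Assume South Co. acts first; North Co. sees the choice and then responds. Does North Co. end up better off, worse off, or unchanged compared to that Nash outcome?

North Co. best-responds to each possible South Co. move:
- V → North Co. plays Loc3 (best of 2, 6, 14, 3); South Co. gets 11.
- W → North Co. plays Loc4 (best of 8, 8, 6, 12); South Co. gets 9.
- X → North Co. plays Loc4 (best of 3, 6, 4, 10); South Co. gets 14.
- Y → North Co. plays Loc4 (best of 4, 3, 7, 12); South Co. gets 13.
- Z → North Co. plays Loc4 (best of 4, 4, 5, 6); South Co. gets 4.
Maximizing over 11, 9, 14, 13, 4, South Co. chooses X. Subgame-perfect outcome: (Loc4, X) with payoffs (10, 14).
For the simultaneous game, intersect best replies.
North Co.'s best replies: V→Loc3; W→Loc4; X→Loc4; Y→Loc4; Z→Loc4.
South Co.'s best replies: Loc1→W; Loc2→Z; Loc3→Z; Loc4→X.
The unique mutual best reply is (Loc4, X), giving (10, 14).
North Co. earns 10 sequentially versus 10 at the Nash outcome: unchanged.

unchanged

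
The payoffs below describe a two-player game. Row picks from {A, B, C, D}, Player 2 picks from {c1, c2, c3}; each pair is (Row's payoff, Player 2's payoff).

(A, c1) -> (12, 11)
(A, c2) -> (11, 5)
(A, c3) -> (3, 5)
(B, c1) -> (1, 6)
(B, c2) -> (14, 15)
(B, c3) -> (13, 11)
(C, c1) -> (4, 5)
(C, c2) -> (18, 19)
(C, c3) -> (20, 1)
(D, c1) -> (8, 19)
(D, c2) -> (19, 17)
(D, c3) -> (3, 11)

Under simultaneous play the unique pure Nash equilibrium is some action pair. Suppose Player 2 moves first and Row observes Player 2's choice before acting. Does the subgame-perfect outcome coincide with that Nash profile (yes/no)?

Row best-responds to each possible Player 2 move:
- c1 → Row plays A (best of 12, 1, 4, 8); Player 2 gets 11.
- c2 → Row plays D (best of 11, 14, 18, 19); Player 2 gets 17.
- c3 → Row plays C (best of 3, 13, 20, 3); Player 2 gets 1.
Among 11, 17, 1, the best is 17 at c2. Subgame-perfect outcome: (D, c2) with payoffs (19, 17).
Under simultaneous play:
Row's best replies: c1→A; c2→D; c3→C.
Player 2's best replies: A→c1; B→c2; C→c2; D→c1.
The unique mutual best reply is (A, c1), giving (12, 11).
Sequential outcome (D, c2) differs from the Nash profile (A, c1).

no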